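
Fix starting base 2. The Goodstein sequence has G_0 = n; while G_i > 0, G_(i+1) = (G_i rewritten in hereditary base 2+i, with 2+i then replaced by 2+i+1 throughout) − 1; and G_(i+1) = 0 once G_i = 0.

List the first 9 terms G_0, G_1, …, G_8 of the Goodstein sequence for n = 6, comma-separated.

6 —HB2→ 2^2 + 2 —bump→ 3^3 + 3 = 30 —(−1)→ 29
29 —HB3→ 3^3 + 2 —bump→ 4^4 + 2 = 258 —(−1)→ 257
257 —HB4→ 4^4 + 1 —bump→ 5^5 + 1 = 3126 —(−1)→ 3125
3125 —HB5→ 5^5 —bump→ 6^6 = 46656 —(−1)→ 46655
46655 —HB6→ 5·6^5 + 5·6^4 + 5·6^3 + 5·6^2 + 5·6 + 5 —bump→ 5·7^5 + 5·7^4 + 5·7^3 + 5·7^2 + 5·7 + 5 = 98040 —(−1)→ 98039
98039 —HB7→ 5·7^5 + 5·7^4 + 5·7^3 + 5·7^2 + 5·7 + 4 —bump→ 5·8^5 + 5·8^4 + 5·8^3 + 5·8^2 + 5·8 + 4 = 187244 —(−1)→ 187243
187243 —HB8→ 5·8^5 + 5·8^4 + 5·8^3 + 5·8^2 + 5·8 + 3 —bump→ 5·9^5 + 5·9^4 + 5·9^3 + 5·9^2 + 5·9 + 3 = 332148 —(−1)→ 332147
332147 —HB9→ 5·9^5 + 5·9^4 + 5·9^3 + 5·9^2 + 5·9 + 2 —bump→ 5·10^5 + 5·10^4 + 5·10^3 + 5·10^2 + 5·10 + 2 = 555552 —(−1)→ 555551

6, 29, 257, 3125, 46655, 98039, 187243, 332147, 555551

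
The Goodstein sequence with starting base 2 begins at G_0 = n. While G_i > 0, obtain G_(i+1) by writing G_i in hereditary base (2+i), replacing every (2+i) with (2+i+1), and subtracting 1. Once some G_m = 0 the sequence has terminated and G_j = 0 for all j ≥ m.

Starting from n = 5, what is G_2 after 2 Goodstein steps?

255

5 —HB2→ 2^2 + 1 —bump→ 3^3 + 1 = 28 —(−1)→ 27
27 —HB3→ 3^3 —bump→ 4^4 = 256 —(−1)→ 255
255 —HB4→ 3·4^3 + 3·4^2 + 3·4 + 3 —bump→ 3·5^3 + 3·5^2 + 3·5 + 3 = 468 —(−1)→ 467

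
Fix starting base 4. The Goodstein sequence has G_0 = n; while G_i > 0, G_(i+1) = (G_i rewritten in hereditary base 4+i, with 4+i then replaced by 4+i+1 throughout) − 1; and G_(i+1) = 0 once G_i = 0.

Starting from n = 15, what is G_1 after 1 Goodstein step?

[0] 15 ≡ 3·4 + 3 (base 4). Lift 5: 18. −1: 17.
[1] 17 ≡ 3·5 + 2 (base 5). Lift 6: 20. −1: 19.

17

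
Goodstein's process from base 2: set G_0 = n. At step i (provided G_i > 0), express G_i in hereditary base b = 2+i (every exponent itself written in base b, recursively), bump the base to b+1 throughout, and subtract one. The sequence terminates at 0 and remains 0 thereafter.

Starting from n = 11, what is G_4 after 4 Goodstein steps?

279937

base 2: 11 = 2^(2 + 1) + 2 + 1; at 3: 3^(3 + 1) + 3 + 1 = 85; next = 84
base 3: 84 = 3^(3 + 1) + 3; at 4: 4^(4 + 1) + 4 = 1028; next = 1027
base 4: 1027 = 4^(4 + 1) + 3; at 5: 5^(5 + 1) + 3 = 15628; next = 15627
base 5: 15627 = 5^(5 + 1) + 2; at 6: 6^(6 + 1) + 2 = 279938; next = 279937
base 6: 279937 = 6^(6 + 1) + 1; at 7: 7^(7 + 1) + 1 = 5764802; next = 5764801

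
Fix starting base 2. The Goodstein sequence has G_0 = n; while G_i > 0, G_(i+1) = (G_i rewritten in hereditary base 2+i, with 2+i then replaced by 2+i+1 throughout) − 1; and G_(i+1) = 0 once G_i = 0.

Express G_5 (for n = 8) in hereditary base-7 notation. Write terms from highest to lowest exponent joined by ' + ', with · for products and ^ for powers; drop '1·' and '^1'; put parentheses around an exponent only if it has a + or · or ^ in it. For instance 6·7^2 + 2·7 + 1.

base 2: 8 = 2^(2 + 1); at 3: 3^(3 + 1) = 81; next = 80
base 3: 80 = 2·3^3 + 2·3^2 + 2·3 + 2; at 4: 2·4^4 + 2·4^2 + 2·4 + 2 = 554; next = 553
base 4: 553 = 2·4^4 + 2·4^2 + 2·4 + 1; at 5: 2·5^5 + 2·5^2 + 2·5 + 1 = 6311; next = 6310
base 5: 6310 = 2·5^5 + 2·5^2 + 2·5; at 6: 2·6^6 + 2·6^2 + 2·6 = 93396; next = 93395
base 6: 93395 = 2·6^6 + 2·6^2 + 6 + 5; at 7: 2·7^7 + 2·7^2 + 7 + 5 = 1647196; next = 1647195
base 7: 1647195 = 2·7^7 + 2·7^2 + 7 + 4; at 8: 2·8^8 + 2·8^2 + 8 + 4 = 33554572; next = 33554571

2·7^7 + 2·7^2 + 7 + 4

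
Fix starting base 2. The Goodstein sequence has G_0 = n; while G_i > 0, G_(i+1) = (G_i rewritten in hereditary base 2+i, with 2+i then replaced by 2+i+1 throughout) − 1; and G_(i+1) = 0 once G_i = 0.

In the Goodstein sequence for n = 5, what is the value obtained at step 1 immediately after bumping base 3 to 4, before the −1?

(0) 5|_2 = 2^2 + 1 ↦ 3^3 + 1|_3 = 28 ⇒ 27
(1) 27|_3 = 3^3 ↦ 4^4|_4 = 256 ⇒ 255

256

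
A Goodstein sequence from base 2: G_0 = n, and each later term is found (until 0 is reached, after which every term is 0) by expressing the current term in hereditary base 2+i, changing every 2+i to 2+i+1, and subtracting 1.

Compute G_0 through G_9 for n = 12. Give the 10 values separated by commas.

G_0 = 12. HB_2(12) = 2^(2 + 1) + 2^2. Bump = 108. G_1 = 107.
G_1 = 107. HB_3(107) = 3^(3 + 1) + 2·3^2 + 2·3 + 2. Bump = 1066. G_2 = 1065.
G_2 = 1065. HB_4(1065) = 4^(4 + 1) + 2·4^2 + 2·4 + 1. Bump = 15686. G_3 = 15685.
G_3 = 15685. HB_5(15685) = 5^(5 + 1) + 2·5^2 + 2·5. Bump = 280020. G_4 = 280019.
G_4 = 280019. HB_6(280019) = 6^(6 + 1) + 2·6^2 + 6 + 5. Bump = 5764911. G_5 = 5764910.
G_5 = 5764910. HB_7(5764910) = 7^(7 + 1) + 2·7^2 + 7 + 4. Bump = 134217868. G_6 = 134217867.
G_6 = 134217867. HB_8(134217867) = 8^(8 + 1) + 2·8^2 + 8 + 3. Bump = 3486784575. G_7 = 3486784574.
G_7 = 3486784574. HB_9(3486784574) = 9^(9 + 1) + 2·9^2 + 9 + 2. Bump = 100000000212. G_8 = 100000000211.
G_8 = 100000000211. HB_10(100000000211) = 10^(10 + 1) + 2·10^2 + 10 + 1. Bump = 3138428376975. G_9 = 3138428376974.

12, 107, 1065, 15685, 280019, 5764910, 134217867, 3486784574, 100000000211, 3138428376974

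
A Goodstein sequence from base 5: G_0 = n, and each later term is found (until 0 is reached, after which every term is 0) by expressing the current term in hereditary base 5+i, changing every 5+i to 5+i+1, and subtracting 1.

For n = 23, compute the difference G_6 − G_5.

base 5: 23 = 4·5 + 3; at 6: 4·6 + 3 = 27; next = 26
base 6: 26 = 4·6 + 2; at 7: 4·7 + 2 = 30; next = 29
base 7: 29 = 4·7 + 1; at 8: 4·8 + 1 = 33; next = 32
base 8: 32 = 4·8; at 9: 4·9 = 36; next = 35
base 9: 35 = 3·9 + 8; at 10: 3·10 + 8 = 38; next = 37
base 10: 37 = 3·10 + 7; at 11: 3·11 + 7 = 40; next = 39

2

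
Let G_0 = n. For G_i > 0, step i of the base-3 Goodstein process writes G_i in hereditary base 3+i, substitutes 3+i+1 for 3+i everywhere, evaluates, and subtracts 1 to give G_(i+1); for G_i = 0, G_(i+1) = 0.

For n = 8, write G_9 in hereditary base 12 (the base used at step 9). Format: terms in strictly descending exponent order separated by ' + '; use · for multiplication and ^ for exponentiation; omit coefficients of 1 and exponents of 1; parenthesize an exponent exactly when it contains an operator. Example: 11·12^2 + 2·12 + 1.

(0) 8|_3 = 2·3 + 2 ↦ 2·4 + 2|_4 = 10 ⇒ 9
(1) 9|_4 = 2·4 + 1 ↦ 2·5 + 1|_5 = 11 ⇒ 10
(2) 10|_5 = 2·5 ↦ 2·6|_6 = 12 ⇒ 11
(3) 11|_6 = 6 + 5 ↦ 7 + 5|_7 = 12 ⇒ 11
(4) 11|_7 = 7 + 4 ↦ 8 + 4|_8 = 12 ⇒ 11
(5) 11|_8 = 8 + 3 ↦ 9 + 3|_9 = 12 ⇒ 11
(6) 11|_9 = 9 + 2 ↦ 10 + 2|_10 = 12 ⇒ 11
(7) 11|_10 = 10 + 1 ↦ 11 + 1|_11 = 12 ⇒ 11
(8) 11|_11 = 11 ↦ 12|_12 = 12 ⇒ 11

11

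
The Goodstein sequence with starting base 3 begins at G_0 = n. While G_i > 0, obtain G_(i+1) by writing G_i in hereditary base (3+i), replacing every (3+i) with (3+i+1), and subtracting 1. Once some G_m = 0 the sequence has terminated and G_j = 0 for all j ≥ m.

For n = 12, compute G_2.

[0] 12 ≡ 3^2 + 3 (base 3). Lift 4: 20. −1: 19.
[1] 19 ≡ 4^2 + 3 (base 4). Lift 5: 28. −1: 27.
[2] 27 ≡ 5^2 + 2 (base 5). Lift 6: 38. −1: 37.

27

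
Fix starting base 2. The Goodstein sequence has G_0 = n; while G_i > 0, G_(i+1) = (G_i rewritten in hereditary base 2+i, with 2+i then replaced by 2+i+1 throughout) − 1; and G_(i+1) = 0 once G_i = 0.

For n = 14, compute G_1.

G_0 = 14. HB_2(14) = 2^(2 + 1) + 2^2 + 2. Bump = 111. G_1 = 110.
G_1 = 110. HB_3(110) = 3^(3 + 1) + 3^3 + 2. Bump = 1282. G_2 = 1281.

110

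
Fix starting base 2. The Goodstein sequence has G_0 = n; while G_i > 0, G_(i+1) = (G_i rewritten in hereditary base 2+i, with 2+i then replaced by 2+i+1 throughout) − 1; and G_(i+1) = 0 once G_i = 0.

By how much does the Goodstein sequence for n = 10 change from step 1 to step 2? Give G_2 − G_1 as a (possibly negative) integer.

942

base 2: 10 = 2^(2 + 1) + 2; at 3: 3^(3 + 1) + 3 = 84; next = 83
base 3: 83 = 3^(3 + 1) + 2; at 4: 4^(4 + 1) + 2 = 1026; next = 1025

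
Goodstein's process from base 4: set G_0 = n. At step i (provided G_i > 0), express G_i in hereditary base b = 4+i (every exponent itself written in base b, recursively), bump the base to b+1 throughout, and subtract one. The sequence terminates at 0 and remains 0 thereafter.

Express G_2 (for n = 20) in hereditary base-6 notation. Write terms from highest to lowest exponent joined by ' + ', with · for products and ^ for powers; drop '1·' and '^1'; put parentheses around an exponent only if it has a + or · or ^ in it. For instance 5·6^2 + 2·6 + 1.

[0] 20 ≡ 4^2 + 4 (base 4). Lift 5: 30. −1: 29.
[1] 29 ≡ 5^2 + 4 (base 5). Lift 6: 40. −1: 39.
[2] 39 ≡ 6^2 + 3 (base 6). Lift 7: 52. −1: 51.

6^2 + 3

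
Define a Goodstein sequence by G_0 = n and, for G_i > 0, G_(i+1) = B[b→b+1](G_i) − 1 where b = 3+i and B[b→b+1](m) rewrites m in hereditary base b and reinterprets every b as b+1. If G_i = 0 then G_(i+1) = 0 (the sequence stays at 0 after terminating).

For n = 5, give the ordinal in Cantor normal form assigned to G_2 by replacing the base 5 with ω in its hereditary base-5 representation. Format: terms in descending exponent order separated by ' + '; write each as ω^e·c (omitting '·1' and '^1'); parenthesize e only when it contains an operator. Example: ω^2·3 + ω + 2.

ω

(0) 5|_3 = 3 + 2 ↦ 4 + 2|_4 = 6 ⇒ 5
(1) 5|_4 = 4 + 1 ↦ 5 + 1|_5 = 6 ⇒ 5
(2) 5|_5 = 5 ↦ 6|_6 = 6 ⇒ 5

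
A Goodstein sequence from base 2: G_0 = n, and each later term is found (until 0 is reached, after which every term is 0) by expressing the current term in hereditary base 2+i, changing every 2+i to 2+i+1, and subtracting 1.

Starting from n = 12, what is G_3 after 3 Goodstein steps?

base 2: 12 = 2^(2 + 1) + 2^2; at 3: 3^(3 + 1) + 3^3 = 108; next = 107
base 3: 107 = 3^(3 + 1) + 2·3^2 + 2·3 + 2; at 4: 4^(4 + 1) + 2·4^2 + 2·4 + 2 = 1066; next = 1065
base 4: 1065 = 4^(4 + 1) + 2·4^2 + 2·4 + 1; at 5: 5^(5 + 1) + 2·5^2 + 2·5 + 1 = 15686; next = 15685
base 5: 15685 = 5^(5 + 1) + 2·5^2 + 2·5; at 6: 6^(6 + 1) + 2·6^2 + 2·6 = 280020; next = 280019

15685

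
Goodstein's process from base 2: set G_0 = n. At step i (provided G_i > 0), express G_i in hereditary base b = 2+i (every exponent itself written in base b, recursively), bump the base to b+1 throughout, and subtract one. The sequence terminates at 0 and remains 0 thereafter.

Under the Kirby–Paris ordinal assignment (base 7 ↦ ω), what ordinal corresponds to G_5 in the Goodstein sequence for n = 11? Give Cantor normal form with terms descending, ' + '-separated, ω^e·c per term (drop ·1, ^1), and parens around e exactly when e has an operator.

G_0 = 11. HB_2(11) = 2^(2 + 1) + 2 + 1. Bump = 85. G_1 = 84.
G_1 = 84. HB_3(84) = 3^(3 + 1) + 3. Bump = 1028. G_2 = 1027.
G_2 = 1027. HB_4(1027) = 4^(4 + 1) + 3. Bump = 15628. G_3 = 15627.
G_3 = 15627. HB_5(15627) = 5^(5 + 1) + 2. Bump = 279938. G_4 = 279937.
G_4 = 279937. HB_6(279937) = 6^(6 + 1) + 1. Bump = 5764802. G_5 = 5764801.
G_5 = 5764801. HB_7(5764801) = 7^(7 + 1). Bump = 134217728. G_6 = 134217727.

ω^(ω + 1)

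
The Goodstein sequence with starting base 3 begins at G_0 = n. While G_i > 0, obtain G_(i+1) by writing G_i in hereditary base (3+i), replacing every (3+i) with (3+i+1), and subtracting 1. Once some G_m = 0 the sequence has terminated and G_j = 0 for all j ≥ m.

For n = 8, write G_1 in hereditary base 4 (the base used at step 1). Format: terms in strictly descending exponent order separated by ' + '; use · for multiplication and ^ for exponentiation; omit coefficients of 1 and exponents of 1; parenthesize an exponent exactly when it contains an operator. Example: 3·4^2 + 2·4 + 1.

G_0 = 8. HB_3(8) = 2·3 + 2. Bump = 10. G_1 = 9.
G_1 = 9. HB_4(9) = 2·4 + 1. Bump = 11. G_2 = 10.

2·4 + 1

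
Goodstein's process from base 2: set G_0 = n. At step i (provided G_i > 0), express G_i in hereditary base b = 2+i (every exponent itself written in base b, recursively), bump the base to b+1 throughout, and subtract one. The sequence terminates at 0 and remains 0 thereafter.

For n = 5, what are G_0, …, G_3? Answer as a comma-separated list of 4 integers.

5, 27, 255, 467

G_0=5  [base 2] 2^2 + 1  →[2↦3]→  3^3 + 1 = 28  −1 ⇒ G_1=27
G_1=27  [base 3] 3^3  →[3↦4]→  4^4 = 256  −1 ⇒ G_2=255
G_2=255  [base 4] 3·4^3 + 3·4^2 + 3·4 + 3  →[4↦5]→  3·5^3 + 3·5^2 + 3·5 + 3 = 468  −1 ⇒ G_3=467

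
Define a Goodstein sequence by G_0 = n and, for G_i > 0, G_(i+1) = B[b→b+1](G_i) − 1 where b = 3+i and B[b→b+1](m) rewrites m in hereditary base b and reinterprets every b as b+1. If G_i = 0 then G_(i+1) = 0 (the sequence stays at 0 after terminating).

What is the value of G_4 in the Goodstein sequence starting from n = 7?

(0) 7|_3 = 2·3 + 1 ↦ 2·4 + 1|_4 = 9 ⇒ 8
(1) 8|_4 = 2·4 ↦ 2·5|_5 = 10 ⇒ 9
(2) 9|_5 = 5 + 4 ↦ 6 + 4|_6 = 10 ⇒ 9
(3) 9|_6 = 6 + 3 ↦ 7 + 3|_7 = 10 ⇒ 9
(4) 9|_7 = 7 + 2 ↦ 8 + 2|_8 = 10 ⇒ 9

9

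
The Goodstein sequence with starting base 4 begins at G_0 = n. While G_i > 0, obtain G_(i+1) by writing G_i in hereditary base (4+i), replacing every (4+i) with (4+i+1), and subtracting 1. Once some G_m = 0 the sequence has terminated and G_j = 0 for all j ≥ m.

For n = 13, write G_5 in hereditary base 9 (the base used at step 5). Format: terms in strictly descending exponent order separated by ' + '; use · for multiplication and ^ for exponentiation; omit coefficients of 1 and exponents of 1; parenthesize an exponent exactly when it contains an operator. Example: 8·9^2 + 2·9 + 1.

G_0=13  [base 4] 3·4 + 1  →[4↦5]→  3·5 + 1 = 16  −1 ⇒ G_1=15
G_1=15  [base 5] 3·5  →[5↦6]→  3·6 = 18  −1 ⇒ G_2=17
G_2=17  [base 6] 2·6 + 5  →[6↦7]→  2·7 + 5 = 19  −1 ⇒ G_3=18
G_3=18  [base 7] 2·7 + 4  →[7↦8]→  2·8 + 4 = 20  −1 ⇒ G_4=19
G_4=19  [base 8] 2·8 + 3  →[8↦9]→  2·9 + 3 = 21  −1 ⇒ G_5=20

2·9 + 2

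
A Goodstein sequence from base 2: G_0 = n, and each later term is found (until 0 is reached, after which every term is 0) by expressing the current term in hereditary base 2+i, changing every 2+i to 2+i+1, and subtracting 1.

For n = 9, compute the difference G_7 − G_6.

[0] 9 ≡ 2^(2 + 1) + 1 (base 2). Lift 3: 82. −1: 81.
[1] 81 ≡ 3^(3 + 1) (base 3). Lift 4: 1024. −1: 1023.
[2] 1023 ≡ 3·4^4 + 3·4^3 + 3·4^2 + 3·4 + 3 (base 4). Lift 5: 9843. −1: 9842.
[3] 9842 ≡ 3·5^5 + 3·5^3 + 3·5^2 + 3·5 + 2 (base 5). Lift 6: 140744. −1: 140743.
[4] 140743 ≡ 3·6^6 + 3·6^3 + 3·6^2 + 3·6 + 1 (base 6). Lift 7: 2471827. −1: 2471826.
[5] 2471826 ≡ 3·7^7 + 3·7^3 + 3·7^2 + 3·7 (base 7). Lift 8: 50333400. −1: 50333399.
[6] 50333399 ≡ 3·8^8 + 3·8^3 + 3·8^2 + 2·8 + 7 (base 8). Lift 9: 1162263922. −1: 1162263921.

1111930522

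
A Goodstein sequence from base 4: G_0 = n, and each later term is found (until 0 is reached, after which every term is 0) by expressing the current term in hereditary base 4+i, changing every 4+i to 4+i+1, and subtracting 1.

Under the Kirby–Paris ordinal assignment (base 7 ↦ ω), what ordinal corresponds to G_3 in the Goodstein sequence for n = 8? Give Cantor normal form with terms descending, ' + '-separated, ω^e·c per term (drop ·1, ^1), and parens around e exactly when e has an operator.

step 0: 8 = 2·4; sub 5 for 4: 2·5; = 10; G_1 = 10−1 = 9
step 1: 9 = 5 + 4; sub 6 for 5: 6 + 4; = 10; G_2 = 10−1 = 9
step 2: 9 = 6 + 3; sub 7 for 6: 7 + 3; = 10; G_3 = 10−1 = 9
step 3: 9 = 7 + 2; sub 8 for 7: 8 + 2; = 10; G_4 = 10−1 = 9

ω + 2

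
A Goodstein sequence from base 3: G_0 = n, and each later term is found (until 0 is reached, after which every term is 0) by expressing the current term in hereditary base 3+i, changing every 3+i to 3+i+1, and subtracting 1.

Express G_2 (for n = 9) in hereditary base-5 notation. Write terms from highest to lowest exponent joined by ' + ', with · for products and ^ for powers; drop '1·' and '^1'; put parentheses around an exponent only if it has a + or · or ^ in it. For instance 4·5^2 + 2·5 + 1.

3·5 + 2

(0) 9|_3 = 3^2 ↦ 4^2|_4 = 16 ⇒ 15
(1) 15|_4 = 3·4 + 3 ↦ 3·5 + 3|_5 = 18 ⇒ 17
(2) 17|_5 = 3·5 + 2 ↦ 3·6 + 2|_6 = 20 ⇒ 19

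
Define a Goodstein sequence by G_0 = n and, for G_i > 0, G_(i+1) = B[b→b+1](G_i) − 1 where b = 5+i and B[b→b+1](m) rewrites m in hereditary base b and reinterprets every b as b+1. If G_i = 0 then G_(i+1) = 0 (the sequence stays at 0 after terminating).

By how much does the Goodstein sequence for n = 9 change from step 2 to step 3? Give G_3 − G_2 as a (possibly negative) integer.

G_0 = 9. HB_5(9) = 5 + 4. Bump = 10. G_1 = 9.
G_1 = 9. HB_6(9) = 6 + 3. Bump = 10. G_2 = 9.
G_2 = 9. HB_7(9) = 7 + 2. Bump = 10. G_3 = 9.

0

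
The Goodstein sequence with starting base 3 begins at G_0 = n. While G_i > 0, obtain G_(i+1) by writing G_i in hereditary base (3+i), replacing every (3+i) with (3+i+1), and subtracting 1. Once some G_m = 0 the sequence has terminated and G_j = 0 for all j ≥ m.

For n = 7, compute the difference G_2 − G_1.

[0] 7 ≡ 2·3 + 1 (base 3). Lift 4: 9. −1: 8.
[1] 8 ≡ 2·4 (base 4). Lift 5: 10. −1: 9.

1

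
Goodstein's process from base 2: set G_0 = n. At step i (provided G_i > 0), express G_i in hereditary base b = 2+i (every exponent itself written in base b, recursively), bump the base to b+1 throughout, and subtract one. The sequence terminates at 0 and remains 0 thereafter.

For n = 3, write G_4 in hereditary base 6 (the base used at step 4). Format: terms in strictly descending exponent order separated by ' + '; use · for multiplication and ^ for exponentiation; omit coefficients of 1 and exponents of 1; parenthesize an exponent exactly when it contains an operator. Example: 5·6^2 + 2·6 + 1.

1

(0) 3|_2 = 2 + 1 ↦ 3 + 1|_3 = 4 ⇒ 3
(1) 3|_3 = 3 ↦ 4|_4 = 4 ⇒ 3
(2) 3|_4 = 3 ↦ 3|_5 = 3 ⇒ 2
(3) 2|_5 = 2 ↦ 2|_6 = 2 ⇒ 1
(4) 1|_6 = 1 ↦ 1|_7 = 1 ⇒ 0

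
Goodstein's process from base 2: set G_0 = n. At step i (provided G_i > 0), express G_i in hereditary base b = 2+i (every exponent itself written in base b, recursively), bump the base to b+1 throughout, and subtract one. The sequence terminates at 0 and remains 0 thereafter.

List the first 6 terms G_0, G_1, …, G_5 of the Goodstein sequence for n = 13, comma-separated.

G_0=13  [base 2] 2^(2 + 1) + 2^2 + 1  →[2↦3]→  3^(3 + 1) + 3^3 + 1 = 109  −1 ⇒ G_1=108
G_1=108  [base 3] 3^(3 + 1) + 3^3  →[3↦4]→  4^(4 + 1) + 4^4 = 1280  −1 ⇒ G_2=1279
G_2=1279  [base 4] 4^(4 + 1) + 3·4^3 + 3·4^2 + 3·4 + 3  →[4↦5]→  5^(5 + 1) + 3·5^3 + 3·5^2 + 3·5 + 3 = 16093  −1 ⇒ G_3=16092
G_3=16092  [base 5] 5^(5 + 1) + 3·5^3 + 3·5^2 + 3·5 + 2  →[5↦6]→  6^(6 + 1) + 3·6^3 + 3·6^2 + 3·6 + 2 = 280712  −1 ⇒ G_4=280711
G_4=280711  [base 6] 6^(6 + 1) + 3·6^3 + 3·6^2 + 3·6 + 1  →[6↦7]→  7^(7 + 1) + 3·7^3 + 3·7^2 + 3·7 + 1 = 5765999  −1 ⇒ G_5=5765998

13, 108, 1279, 16092, 280711, 5765998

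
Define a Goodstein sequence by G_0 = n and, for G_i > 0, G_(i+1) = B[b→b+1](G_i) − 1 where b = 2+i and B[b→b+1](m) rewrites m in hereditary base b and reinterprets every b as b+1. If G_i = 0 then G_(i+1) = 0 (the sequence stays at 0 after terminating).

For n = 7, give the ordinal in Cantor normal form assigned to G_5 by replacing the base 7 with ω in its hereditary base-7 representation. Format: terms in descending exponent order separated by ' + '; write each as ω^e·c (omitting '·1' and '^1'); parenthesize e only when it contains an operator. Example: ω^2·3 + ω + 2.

[0] 7 ≡ 2^2 + 2 + 1 (base 2). Lift 3: 31. −1: 30.
[1] 30 ≡ 3^3 + 3 (base 3). Lift 4: 260. −1: 259.
[2] 259 ≡ 4^4 + 3 (base 4). Lift 5: 3128. −1: 3127.
[3] 3127 ≡ 5^5 + 2 (base 5). Lift 6: 46658. −1: 46657.
[4] 46657 ≡ 6^6 + 1 (base 6). Lift 7: 823544. −1: 823543.
[5] 823543 ≡ 7^7 (base 7). Lift 8: 16777216. −1: 16777215.

ω^ω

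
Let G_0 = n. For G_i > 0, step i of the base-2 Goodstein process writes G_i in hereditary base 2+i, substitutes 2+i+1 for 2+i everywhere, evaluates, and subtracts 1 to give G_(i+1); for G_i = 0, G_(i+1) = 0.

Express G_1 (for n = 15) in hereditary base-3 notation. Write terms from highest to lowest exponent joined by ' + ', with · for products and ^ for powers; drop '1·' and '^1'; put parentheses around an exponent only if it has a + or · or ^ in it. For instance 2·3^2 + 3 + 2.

3^(3 + 1) + 3^3 + 3

base 2: 15 = 2^(2 + 1) + 2^2 + 2 + 1; at 3: 3^(3 + 1) + 3^3 + 3 + 1 = 112; next = 111
base 3: 111 = 3^(3 + 1) + 3^3 + 3; at 4: 4^(4 + 1) + 4^4 + 4 = 1284; next = 1283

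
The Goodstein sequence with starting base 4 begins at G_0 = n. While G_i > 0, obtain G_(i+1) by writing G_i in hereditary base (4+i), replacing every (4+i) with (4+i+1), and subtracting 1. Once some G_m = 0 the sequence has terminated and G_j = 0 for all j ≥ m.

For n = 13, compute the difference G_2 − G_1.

G_0 = 13. HB_4(13) = 3·4 + 1. Bump = 16. G_1 = 15.
G_1 = 15. HB_5(15) = 3·5. Bump = 18. G_2 = 17.

2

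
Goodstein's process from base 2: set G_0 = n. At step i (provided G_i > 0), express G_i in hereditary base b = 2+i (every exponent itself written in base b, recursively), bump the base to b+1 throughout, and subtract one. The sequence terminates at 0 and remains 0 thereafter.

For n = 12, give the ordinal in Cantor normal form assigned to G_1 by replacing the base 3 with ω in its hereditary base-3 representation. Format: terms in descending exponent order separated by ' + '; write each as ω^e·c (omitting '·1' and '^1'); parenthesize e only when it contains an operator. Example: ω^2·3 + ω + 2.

ω^(ω + 1) + ω^2·2 + ω·2 + 2

i=0: 12 = 2^(2 + 1) + 2^2 (b=2); 2→3: 3^(3 + 1) + 3^3 = 108; 108−1 = 107
i=1: 107 = 3^(3 + 1) + 2·3^2 + 2·3 + 2 (b=3); 3→4: 4^(4 + 1) + 2·4^2 + 2·4 + 2 = 1066; 1066−1 = 1065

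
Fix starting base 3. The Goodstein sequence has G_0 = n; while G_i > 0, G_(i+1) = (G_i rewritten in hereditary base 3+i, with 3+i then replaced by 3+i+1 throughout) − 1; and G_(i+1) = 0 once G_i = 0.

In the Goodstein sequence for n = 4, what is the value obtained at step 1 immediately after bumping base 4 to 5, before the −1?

step 0: 4 = 3 + 1; sub 4 for 3: 4 + 1; = 5; G_1 = 5−1 = 4
step 1: 4 = 4; sub 5 for 4: 5; = 5; G_2 = 5−1 = 4

5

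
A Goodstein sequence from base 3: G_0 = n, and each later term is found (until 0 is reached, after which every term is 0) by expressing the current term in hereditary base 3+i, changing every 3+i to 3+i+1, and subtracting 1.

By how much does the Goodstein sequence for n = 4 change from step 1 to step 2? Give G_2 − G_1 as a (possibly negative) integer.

i=0: 4 = 3 + 1 (b=3); 3→4: 4 + 1 = 5; 5−1 = 4
i=1: 4 = 4 (b=4); 4→5: 5 = 5; 5−1 = 4

0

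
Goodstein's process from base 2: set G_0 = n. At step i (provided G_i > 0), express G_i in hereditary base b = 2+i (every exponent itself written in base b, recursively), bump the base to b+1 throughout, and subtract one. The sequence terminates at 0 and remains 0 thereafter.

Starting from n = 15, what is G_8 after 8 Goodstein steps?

step 0: 15 = 2^(2 + 1) + 2^2 + 2 + 1; sub 3 for 2: 3^(3 + 1) + 3^3 + 3 + 1; = 112; G_1 = 112−1 = 111
step 1: 111 = 3^(3 + 1) + 3^3 + 3; sub 4 for 3: 4^(4 + 1) + 4^4 + 4; = 1284; G_2 = 1284−1 = 1283
step 2: 1283 = 4^(4 + 1) + 4^4 + 3; sub 5 for 4: 5^(5 + 1) + 5^5 + 3; = 18753; G_3 = 18753−1 = 18752
step 3: 18752 = 5^(5 + 1) + 5^5 + 2; sub 6 for 5: 6^(6 + 1) + 6^6 + 2; = 326594; G_4 = 326594−1 = 326593
step 4: 326593 = 6^(6 + 1) + 6^6 + 1; sub 7 for 6: 7^(7 + 1) + 7^7 + 1; = 6588345; G_5 = 6588345−1 = 6588344
step 5: 6588344 = 7^(7 + 1) + 7^7; sub 8 for 7: 8^(8 + 1) + 8^8; = 150994944; G_6 = 150994944−1 = 150994943
step 6: 150994943 = 8^(8 + 1) + 7·8^7 + 7·8^6 + 7·8^5 + 7·8^4 + 7·8^3 + 7·8^2 + 7·8 + 7; sub 9 for 8: 9^(9 + 1) + 7·9^7 + 7·9^6 + 7·9^5 + 7·9^4 + 7·9^3 + 7·9^2 + 7·9 + 7; = 3524450281; G_7 = 3524450281−1 = 3524450280
step 7: 3524450280 = 9^(9 + 1) + 7·9^7 + 7·9^6 + 7·9^5 + 7·9^4 + 7·9^3 + 7·9^2 + 7·9 + 6; sub 10 for 9: 10^(10 + 1) + 7·10^7 + 7·10^6 + 7·10^5 + 7·10^4 + 7·10^3 + 7·10^2 + 7·10 + 6; = 100077777776; G_8 = 100077777776−1 = 100077777775

100077777775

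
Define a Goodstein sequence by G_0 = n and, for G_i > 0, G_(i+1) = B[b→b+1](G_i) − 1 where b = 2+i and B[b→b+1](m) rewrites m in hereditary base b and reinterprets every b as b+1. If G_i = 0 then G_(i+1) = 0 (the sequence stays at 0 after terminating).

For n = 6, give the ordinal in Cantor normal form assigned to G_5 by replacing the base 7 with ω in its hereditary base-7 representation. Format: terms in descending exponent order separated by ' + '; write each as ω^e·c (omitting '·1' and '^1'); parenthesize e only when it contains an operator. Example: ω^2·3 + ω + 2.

ω^5·5 + ω^4·5 + ω^3·5 + ω^2·5 + ω·5 + 4

6 —HB2→ 2^2 + 2 —bump→ 3^3 + 3 = 30 —(−1)→ 29
29 —HB3→ 3^3 + 2 —bump→ 4^4 + 2 = 258 —(−1)→ 257
257 —HB4→ 4^4 + 1 —bump→ 5^5 + 1 = 3126 —(−1)→ 3125
3125 —HB5→ 5^5 —bump→ 6^6 = 46656 —(−1)→ 46655
46655 —HB6→ 5·6^5 + 5·6^4 + 5·6^3 + 5·6^2 + 5·6 + 5 —bump→ 5·7^5 + 5·7^4 + 5·7^3 + 5·7^2 + 5·7 + 5 = 98040 —(−1)→ 98039
98039 —HB7→ 5·7^5 + 5·7^4 + 5·7^3 + 5·7^2 + 5·7 + 4 —bump→ 5·8^5 + 5·8^4 + 5·8^3 + 5·8^2 + 5·8 + 4 = 187244 —(−1)→ 187243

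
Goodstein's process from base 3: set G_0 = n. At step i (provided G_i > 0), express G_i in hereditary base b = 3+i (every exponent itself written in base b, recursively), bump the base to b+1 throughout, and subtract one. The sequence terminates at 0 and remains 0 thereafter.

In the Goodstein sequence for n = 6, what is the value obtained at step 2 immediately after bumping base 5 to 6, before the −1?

G_0 = 6. HB_3(6) = 2·3. Bump = 8. G_1 = 7.
G_1 = 7. HB_4(7) = 4 + 3. Bump = 8. G_2 = 7.

8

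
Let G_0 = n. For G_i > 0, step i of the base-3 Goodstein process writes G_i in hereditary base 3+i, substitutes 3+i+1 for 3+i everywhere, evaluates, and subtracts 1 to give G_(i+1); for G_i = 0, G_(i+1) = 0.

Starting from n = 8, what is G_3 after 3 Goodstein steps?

11

G_0=8  [base 3] 2·3 + 2  →[3↦4]→  2·4 + 2 = 10  −1 ⇒ G_1=9
G_1=9  [base 4] 2·4 + 1  →[4↦5]→  2·5 + 1 = 11  −1 ⇒ G_2=10
G_2=10  [base 5] 2·5  →[5↦6]→  2·6 = 12  −1 ⇒ G_3=11
G_3=11  [base 6] 6 + 5  →[6↦7]→  7 + 5 = 12  −1 ⇒ G_4=11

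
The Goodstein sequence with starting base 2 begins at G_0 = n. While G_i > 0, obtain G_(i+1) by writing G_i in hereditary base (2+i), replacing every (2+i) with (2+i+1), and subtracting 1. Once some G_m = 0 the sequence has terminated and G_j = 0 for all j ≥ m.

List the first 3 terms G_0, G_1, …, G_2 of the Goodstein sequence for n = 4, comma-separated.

4, 26, 41

(0) 4|_2 = 2^2 ↦ 3^3|_3 = 27 ⇒ 26
(1) 26|_3 = 2·3^2 + 2·3 + 2 ↦ 2·4^2 + 2·4 + 2|_4 = 42 ⇒ 41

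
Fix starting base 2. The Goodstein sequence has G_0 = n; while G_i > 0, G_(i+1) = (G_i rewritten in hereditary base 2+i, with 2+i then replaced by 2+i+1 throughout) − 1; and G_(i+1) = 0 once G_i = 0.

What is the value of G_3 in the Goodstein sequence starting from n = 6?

(0) 6|_2 = 2^2 + 2 ↦ 3^3 + 3|_3 = 30 ⇒ 29
(1) 29|_3 = 3^3 + 2 ↦ 4^4 + 2|_4 = 258 ⇒ 257
(2) 257|_4 = 4^4 + 1 ↦ 5^5 + 1|_5 = 3126 ⇒ 3125
(3) 3125|_5 = 5^5 ↦ 6^6|_6 = 46656 ⇒ 46655

3125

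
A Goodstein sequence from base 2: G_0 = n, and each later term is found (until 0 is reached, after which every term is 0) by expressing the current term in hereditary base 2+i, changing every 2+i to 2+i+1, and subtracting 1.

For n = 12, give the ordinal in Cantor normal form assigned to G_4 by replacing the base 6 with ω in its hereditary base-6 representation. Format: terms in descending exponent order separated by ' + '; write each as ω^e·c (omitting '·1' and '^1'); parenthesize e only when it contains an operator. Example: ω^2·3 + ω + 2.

12 —HB2→ 2^(2 + 1) + 2^2 —bump→ 3^(3 + 1) + 3^3 = 108 —(−1)→ 107
107 —HB3→ 3^(3 + 1) + 2·3^2 + 2·3 + 2 —bump→ 4^(4 + 1) + 2·4^2 + 2·4 + 2 = 1066 —(−1)→ 1065
1065 —HB4→ 4^(4 + 1) + 2·4^2 + 2·4 + 1 —bump→ 5^(5 + 1) + 2·5^2 + 2·5 + 1 = 15686 —(−1)→ 15685
15685 —HB5→ 5^(5 + 1) + 2·5^2 + 2·5 —bump→ 6^(6 + 1) + 2·6^2 + 2·6 = 280020 —(−1)→ 280019
280019 —HB6→ 6^(6 + 1) + 2·6^2 + 6 + 5 —bump→ 7^(7 + 1) + 2·7^2 + 7 + 5 = 5764911 —(−1)→ 5764910

ω^(ω + 1) + ω^2·2 + ω + 5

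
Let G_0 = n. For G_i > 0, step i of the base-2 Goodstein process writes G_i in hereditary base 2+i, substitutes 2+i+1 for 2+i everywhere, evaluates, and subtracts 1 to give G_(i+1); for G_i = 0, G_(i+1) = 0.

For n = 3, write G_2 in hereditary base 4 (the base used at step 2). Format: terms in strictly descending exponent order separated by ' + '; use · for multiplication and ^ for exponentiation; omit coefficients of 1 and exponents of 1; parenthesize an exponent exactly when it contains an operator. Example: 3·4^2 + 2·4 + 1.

3

G_0=3  [base 2] 2 + 1  →[2↦3]→  3 + 1 = 4  −1 ⇒ G_1=3
G_1=3  [base 3] 3  →[3↦4]→  4 = 4  −1 ⇒ G_2=3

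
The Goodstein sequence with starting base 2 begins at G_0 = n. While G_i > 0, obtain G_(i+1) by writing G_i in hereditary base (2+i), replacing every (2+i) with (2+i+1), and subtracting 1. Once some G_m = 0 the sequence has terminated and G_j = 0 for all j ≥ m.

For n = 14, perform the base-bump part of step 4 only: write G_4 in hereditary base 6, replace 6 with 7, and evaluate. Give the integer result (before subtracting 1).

[0] 14 ≡ 2^(2 + 1) + 2^2 + 2 (base 2). Lift 3: 111. −1: 110.
[1] 110 ≡ 3^(3 + 1) + 3^3 + 2 (base 3). Lift 4: 1282. −1: 1281.
[2] 1281 ≡ 4^(4 + 1) + 4^4 + 1 (base 4). Lift 5: 18751. −1: 18750.
[3] 18750 ≡ 5^(5 + 1) + 5^5 (base 5). Lift 6: 326592. −1: 326591.
[4] 326591 ≡ 6^(6 + 1) + 5·6^5 + 5·6^4 + 5·6^3 + 5·6^2 + 5·6 + 5 (base 6). Lift 7: 5862841. −1: 5862840.

5862841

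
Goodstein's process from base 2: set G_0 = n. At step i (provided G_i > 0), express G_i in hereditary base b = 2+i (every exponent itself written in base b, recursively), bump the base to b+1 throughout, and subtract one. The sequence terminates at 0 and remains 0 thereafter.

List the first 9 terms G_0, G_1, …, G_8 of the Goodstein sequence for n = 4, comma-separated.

4, 26, 41, 60, 83, 109, 139, 173, 211

(0) 4|_2 = 2^2 ↦ 3^3|_3 = 27 ⇒ 26
(1) 26|_3 = 2·3^2 + 2·3 + 2 ↦ 2·4^2 + 2·4 + 2|_4 = 42 ⇒ 41
(2) 41|_4 = 2·4^2 + 2·4 + 1 ↦ 2·5^2 + 2·5 + 1|_5 = 61 ⇒ 60
(3) 60|_5 = 2·5^2 + 2·5 ↦ 2·6^2 + 2·6|_6 = 84 ⇒ 83
(4) 83|_6 = 2·6^2 + 6 + 5 ↦ 2·7^2 + 7 + 5|_7 = 110 ⇒ 109
(5) 109|_7 = 2·7^2 + 7 + 4 ↦ 2·8^2 + 8 + 4|_8 = 140 ⇒ 139
(6) 139|_8 = 2·8^2 + 8 + 3 ↦ 2·9^2 + 9 + 3|_9 = 174 ⇒ 173
(7) 173|_9 = 2·9^2 + 9 + 2 ↦ 2·10^2 + 10 + 2|_10 = 212 ⇒ 211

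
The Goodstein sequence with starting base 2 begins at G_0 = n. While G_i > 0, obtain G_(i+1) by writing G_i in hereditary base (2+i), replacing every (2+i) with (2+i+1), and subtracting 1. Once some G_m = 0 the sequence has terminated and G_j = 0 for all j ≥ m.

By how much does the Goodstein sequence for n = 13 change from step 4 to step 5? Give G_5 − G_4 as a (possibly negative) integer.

G_0=13  [base 2] 2^(2 + 1) + 2^2 + 1  →[2↦3]→  3^(3 + 1) + 3^3 + 1 = 109  −1 ⇒ G_1=108
G_1=108  [base 3] 3^(3 + 1) + 3^3  →[3↦4]→  4^(4 + 1) + 4^4 = 1280  −1 ⇒ G_2=1279
G_2=1279  [base 4] 4^(4 + 1) + 3·4^3 + 3·4^2 + 3·4 + 3  →[4↦5]→  5^(5 + 1) + 3·5^3 + 3·5^2 + 3·5 + 3 = 16093  −1 ⇒ G_3=16092
G_3=16092  [base 5] 5^(5 + 1) + 3·5^3 + 3·5^2 + 3·5 + 2  →[5↦6]→  6^(6 + 1) + 3·6^3 + 3·6^2 + 3·6 + 2 = 280712  −1 ⇒ G_4=280711
G_4=280711  [base 6] 6^(6 + 1) + 3·6^3 + 3·6^2 + 3·6 + 1  →[6↦7]→  7^(7 + 1) + 3·7^3 + 3·7^2 + 3·7 + 1 = 5765999  −1 ⇒ G_5=5765998

5485287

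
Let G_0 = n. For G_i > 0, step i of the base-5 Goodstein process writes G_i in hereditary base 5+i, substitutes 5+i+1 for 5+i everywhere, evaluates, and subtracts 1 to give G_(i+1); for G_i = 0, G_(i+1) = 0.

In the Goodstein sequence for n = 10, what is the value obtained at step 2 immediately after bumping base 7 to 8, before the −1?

i=0: 10 = 2·5 (b=5); 5→6: 2·6 = 12; 12−1 = 11
i=1: 11 = 6 + 5 (b=6); 6→7: 7 + 5 = 12; 12−1 = 11
i=2: 11 = 7 + 4 (b=7); 7→8: 8 + 4 = 12; 12−1 = 11

12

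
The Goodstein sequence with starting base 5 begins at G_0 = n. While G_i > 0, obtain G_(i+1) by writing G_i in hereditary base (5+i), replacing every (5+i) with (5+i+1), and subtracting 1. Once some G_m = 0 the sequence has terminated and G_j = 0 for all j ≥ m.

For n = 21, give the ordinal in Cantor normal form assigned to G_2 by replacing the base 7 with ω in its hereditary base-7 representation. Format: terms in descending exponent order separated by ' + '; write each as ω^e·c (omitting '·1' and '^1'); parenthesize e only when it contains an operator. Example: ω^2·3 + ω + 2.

ω·3 + 6

step 0: 21 = 4·5 + 1; sub 6 for 5: 4·6 + 1; = 25; G_1 = 25−1 = 24
step 1: 24 = 4·6; sub 7 for 6: 4·7; = 28; G_2 = 28−1 = 27
step 2: 27 = 3·7 + 6; sub 8 for 7: 3·8 + 6; = 30; G_3 = 30−1 = 29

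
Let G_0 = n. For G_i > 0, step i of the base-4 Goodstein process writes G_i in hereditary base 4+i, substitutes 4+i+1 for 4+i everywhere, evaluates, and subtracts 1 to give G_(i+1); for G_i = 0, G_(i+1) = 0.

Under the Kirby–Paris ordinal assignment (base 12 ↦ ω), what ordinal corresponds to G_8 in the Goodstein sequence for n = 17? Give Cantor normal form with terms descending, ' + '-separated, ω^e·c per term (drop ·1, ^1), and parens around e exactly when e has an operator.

ω·4 + 11

G_0 = 17. HB_4(17) = 4^2 + 1. Bump = 26. G_1 = 25.
G_1 = 25. HB_5(25) = 5^2. Bump = 36. G_2 = 35.
G_2 = 35. HB_6(35) = 5·6 + 5. Bump = 40. G_3 = 39.
G_3 = 39. HB_7(39) = 5·7 + 4. Bump = 44. G_4 = 43.
G_4 = 43. HB_8(43) = 5·8 + 3. Bump = 48. G_5 = 47.
G_5 = 47. HB_9(47) = 5·9 + 2. Bump = 52. G_6 = 51.
G_6 = 51. HB_10(51) = 5·10 + 1. Bump = 56. G_7 = 55.
G_7 = 55. HB_11(55) = 5·11. Bump = 60. G_8 = 59.
G_8 = 59. HB_12(59) = 4·12 + 11. Bump = 63. G_9 = 62.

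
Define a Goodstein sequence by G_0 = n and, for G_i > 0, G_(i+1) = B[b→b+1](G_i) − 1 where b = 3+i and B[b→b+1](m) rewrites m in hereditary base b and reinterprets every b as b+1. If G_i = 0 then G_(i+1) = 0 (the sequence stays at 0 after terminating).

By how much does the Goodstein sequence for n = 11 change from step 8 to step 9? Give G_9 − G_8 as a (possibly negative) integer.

4

base 3: 11 = 3^2 + 2; at 4: 4^2 + 2 = 18; next = 17
base 4: 17 = 4^2 + 1; at 5: 5^2 + 1 = 26; next = 25
base 5: 25 = 5^2; at 6: 6^2 = 36; next = 35
base 6: 35 = 5·6 + 5; at 7: 5·7 + 5 = 40; next = 39
base 7: 39 = 5·7 + 4; at 8: 5·8 + 4 = 44; next = 43
base 8: 43 = 5·8 + 3; at 9: 5·9 + 3 = 48; next = 47
base 9: 47 = 5·9 + 2; at 10: 5·10 + 2 = 52; next = 51
base 10: 51 = 5·10 + 1; at 11: 5·11 + 1 = 56; next = 55
base 11: 55 = 5·11; at 12: 5·12 = 60; next = 59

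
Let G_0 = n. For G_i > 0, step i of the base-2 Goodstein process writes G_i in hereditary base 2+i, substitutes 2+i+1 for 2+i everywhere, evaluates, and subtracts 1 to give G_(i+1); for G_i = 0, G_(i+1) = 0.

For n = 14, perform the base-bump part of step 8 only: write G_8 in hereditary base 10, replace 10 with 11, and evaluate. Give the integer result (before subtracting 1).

14 —HB2→ 2^(2 + 1) + 2^2 + 2 —bump→ 3^(3 + 1) + 3^3 + 3 = 111 —(−1)→ 110
110 —HB3→ 3^(3 + 1) + 3^3 + 2 —bump→ 4^(4 + 1) + 4^4 + 2 = 1282 —(−1)→ 1281
1281 —HB4→ 4^(4 + 1) + 4^4 + 1 —bump→ 5^(5 + 1) + 5^5 + 1 = 18751 —(−1)→ 18750
18750 —HB5→ 5^(5 + 1) + 5^5 —bump→ 6^(6 + 1) + 6^6 = 326592 —(−1)→ 326591
326591 —HB6→ 6^(6 + 1) + 5·6^5 + 5·6^4 + 5·6^3 + 5·6^2 + 5·6 + 5 —bump→ 7^(7 + 1) + 5·7^5 + 5·7^4 + 5·7^3 + 5·7^2 + 5·7 + 5 = 5862841 —(−1)→ 5862840
5862840 —HB7→ 7^(7 + 1) + 5·7^5 + 5·7^4 + 5·7^3 + 5·7^2 + 5·7 + 4 —bump→ 8^(8 + 1) + 5·8^5 + 5·8^4 + 5·8^3 + 5·8^2 + 5·8 + 4 = 134404972 —(−1)→ 134404971
134404971 —HB8→ 8^(8 + 1) + 5·8^5 + 5·8^4 + 5·8^3 + 5·8^2 + 5·8 + 3 —bump→ 9^(9 + 1) + 5·9^5 + 5·9^4 + 5·9^3 + 5·9^2 + 5·9 + 3 = 3487116549 —(−1)→ 3487116548
3487116548 —HB9→ 9^(9 + 1) + 5·9^5 + 5·9^4 + 5·9^3 + 5·9^2 + 5·9 + 2 —bump→ 10^(10 + 1) + 5·10^5 + 5·10^4 + 5·10^3 + 5·10^2 + 5·10 + 2 = 100000555552 —(−1)→ 100000555551
100000555551 —HB10→ 10^(10 + 1) + 5·10^5 + 5·10^4 + 5·10^3 + 5·10^2 + 5·10 + 1 —bump→ 11^(11 + 1) + 5·11^5 + 5·11^4 + 5·11^3 + 5·11^2 + 5·11 + 1 = 3138429262497 —(−1)→ 3138429262496

3138429262497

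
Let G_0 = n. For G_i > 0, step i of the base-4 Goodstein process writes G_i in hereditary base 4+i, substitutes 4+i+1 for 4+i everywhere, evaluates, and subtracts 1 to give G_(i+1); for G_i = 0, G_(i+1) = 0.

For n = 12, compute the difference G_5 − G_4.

1

12 —HB4→ 3·4 —bump→ 3·5 = 15 —(−1)→ 14
14 —HB5→ 2·5 + 4 —bump→ 2·6 + 4 = 16 —(−1)→ 15
15 —HB6→ 2·6 + 3 —bump→ 2·7 + 3 = 17 —(−1)→ 16
16 —HB7→ 2·7 + 2 —bump→ 2·8 + 2 = 18 —(−1)→ 17
17 —HB8→ 2·8 + 1 —bump→ 2·9 + 1 = 19 —(−1)→ 18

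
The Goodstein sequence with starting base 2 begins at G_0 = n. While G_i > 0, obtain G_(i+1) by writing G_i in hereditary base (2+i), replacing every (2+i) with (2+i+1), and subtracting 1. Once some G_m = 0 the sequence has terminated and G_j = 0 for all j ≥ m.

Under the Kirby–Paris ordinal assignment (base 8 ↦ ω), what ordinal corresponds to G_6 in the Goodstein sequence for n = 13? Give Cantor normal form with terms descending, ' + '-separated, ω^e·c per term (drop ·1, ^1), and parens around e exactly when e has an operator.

ω^(ω + 1) + ω^3·3 + ω^2·3 + ω·2 + 7

step 0: 13 = 2^(2 + 1) + 2^2 + 1; sub 3 for 2: 3^(3 + 1) + 3^3 + 1; = 109; G_1 = 109−1 = 108
step 1: 108 = 3^(3 + 1) + 3^3; sub 4 for 3: 4^(4 + 1) + 4^4; = 1280; G_2 = 1280−1 = 1279
step 2: 1279 = 4^(4 + 1) + 3·4^3 + 3·4^2 + 3·4 + 3; sub 5 for 4: 5^(5 + 1) + 3·5^3 + 3·5^2 + 3·5 + 3; = 16093; G_3 = 16093−1 = 16092
step 3: 16092 = 5^(5 + 1) + 3·5^3 + 3·5^2 + 3·5 + 2; sub 6 for 5: 6^(6 + 1) + 3·6^3 + 3·6^2 + 3·6 + 2; = 280712; G_4 = 280712−1 = 280711
step 4: 280711 = 6^(6 + 1) + 3·6^3 + 3·6^2 + 3·6 + 1; sub 7 for 6: 7^(7 + 1) + 3·7^3 + 3·7^2 + 3·7 + 1; = 5765999; G_5 = 5765999−1 = 5765998
step 5: 5765998 = 7^(7 + 1) + 3·7^3 + 3·7^2 + 3·7; sub 8 for 7: 8^(8 + 1) + 3·8^3 + 3·8^2 + 3·8; = 134219480; G_6 = 134219480−1 = 134219479
step 6: 134219479 = 8^(8 + 1) + 3·8^3 + 3·8^2 + 2·8 + 7; sub 9 for 8: 9^(9 + 1) + 3·9^3 + 3·9^2 + 2·9 + 7; = 3486786856; G_7 = 3486786856−1 = 3486786855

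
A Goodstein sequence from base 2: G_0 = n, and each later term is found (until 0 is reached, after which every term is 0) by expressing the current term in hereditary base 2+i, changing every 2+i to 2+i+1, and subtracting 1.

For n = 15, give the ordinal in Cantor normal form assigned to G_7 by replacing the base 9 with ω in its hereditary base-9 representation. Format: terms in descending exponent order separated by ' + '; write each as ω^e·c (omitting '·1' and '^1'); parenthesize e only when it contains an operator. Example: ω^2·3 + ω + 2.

ω^(ω + 1) + ω^7·7 + ω^6·7 + ω^5·7 + ω^4·7 + ω^3·7 + ω^2·7 + ω·7 + 6

(0) 15|_2 = 2^(2 + 1) + 2^2 + 2 + 1 ↦ 3^(3 + 1) + 3^3 + 3 + 1|_3 = 112 ⇒ 111
(1) 111|_3 = 3^(3 + 1) + 3^3 + 3 ↦ 4^(4 + 1) + 4^4 + 4|_4 = 1284 ⇒ 1283
(2) 1283|_4 = 4^(4 + 1) + 4^4 + 3 ↦ 5^(5 + 1) + 5^5 + 3|_5 = 18753 ⇒ 18752
(3) 18752|_5 = 5^(5 + 1) + 5^5 + 2 ↦ 6^(6 + 1) + 6^6 + 2|_6 = 326594 ⇒ 326593
(4) 326593|_6 = 6^(6 + 1) + 6^6 + 1 ↦ 7^(7 + 1) + 7^7 + 1|_7 = 6588345 ⇒ 6588344
(5) 6588344|_7 = 7^(7 + 1) + 7^7 ↦ 8^(8 + 1) + 8^8|_8 = 150994944 ⇒ 150994943
(6) 150994943|_8 = 8^(8 + 1) + 7·8^7 + 7·8^6 + 7·8^5 + 7·8^4 + 7·8^3 + 7·8^2 + 7·8 + 7 ↦ 9^(9 + 1) + 7·9^7 + 7·9^6 + 7·9^5 + 7·9^4 + 7·9^3 + 7·9^2 + 7·9 + 7|_9 = 3524450281 ⇒ 3524450280
(7) 3524450280|_9 = 9^(9 + 1) + 7·9^7 + 7·9^6 + 7·9^5 + 7·9^4 + 7·9^3 + 7·9^2 + 7·9 + 6 ↦ 10^(10 + 1) + 7·10^7 + 7·10^6 + 7·10^5 + 7·10^4 + 7·10^3 + 7·10^2 + 7·10 + 6|_10 = 100077777776 ⇒ 100077777775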